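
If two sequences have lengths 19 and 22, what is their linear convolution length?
Linear/full convolution length: m + n - 1 = 19 + 22 - 1 = 40

40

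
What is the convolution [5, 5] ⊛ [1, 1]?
y[0] = 5×1 = 5; y[1] = 5×1 + 5×1 = 10; y[2] = 5×1 = 5

[5, 10, 5]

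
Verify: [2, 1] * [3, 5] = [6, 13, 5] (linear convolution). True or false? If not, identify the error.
Recompute linear convolution of [2, 1] and [3, 5]: y[0] = 2×3 = 6; y[1] = 2×5 + 1×3 = 13; y[2] = 1×5 = 5 → [6, 13, 5]. Given [6, 13, 5] matches, so answer: Yes

Yes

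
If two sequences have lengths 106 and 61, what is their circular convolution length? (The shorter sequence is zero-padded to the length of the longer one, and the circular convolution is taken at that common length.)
Circular convolution (zero-padding the shorter input) has length max(m, n) = max(106, 61) = 106

106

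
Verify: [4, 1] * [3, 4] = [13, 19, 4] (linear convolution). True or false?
Recompute linear convolution of [4, 1] and [3, 4]: y[0] = 4×3 = 12; y[1] = 4×4 + 1×3 = 19; y[2] = 1×4 = 4 → [12, 19, 4]. Compare to given [13, 19, 4]: they differ at index 0: given 13, correct 12, so answer: No

No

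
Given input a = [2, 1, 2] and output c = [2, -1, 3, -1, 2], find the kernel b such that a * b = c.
Output length 5 = len(a) + len(b) - 1 ⇒ len(b) = 3. Solve b forward using b[k] = (c[k] - Σ_{i≥1} a[i]·b[k-i]) / a[0]: b[0] = c[0] / a[0] = 2 / 2 = 1; b[1] = (c[1] - 1×1) / a[0] = (-1 - 1×1) / 2 = -1; b[2] = (c[2] - 1×-1 - 2×1) / a[0] = (3 - 1×-1 - 2×1) / 2 = 1. So b = [1, -1, 1]. Forward-check [2, 1, 2] * [1, -1, 1]: c[0] = 2×1 = 2; c[1] = 2×-1 + 1×1 = -1; c[2] = 2×1 + 1×-1 + 2×1 = 3; c[3] = 1×1 + 2×-1 = -1; c[4] = 2×1 = 2 → [2, -1, 3, -1, 2] ✓

[1, -1, 1]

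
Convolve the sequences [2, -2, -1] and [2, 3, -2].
y[0] = 2×2 = 4; y[1] = 2×3 + -2×2 = 2; y[2] = 2×-2 + -2×3 + -1×2 = -12; y[3] = -2×-2 + -1×3 = 1; y[4] = -1×-2 = 2

[4, 2, -12, 1, 2]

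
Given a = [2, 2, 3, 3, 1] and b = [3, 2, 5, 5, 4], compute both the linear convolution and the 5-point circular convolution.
Linear: y_lin[0] = 2×3 = 6; y_lin[1] = 2×2 + 2×3 = 10; y_lin[2] = 2×5 + 2×2 + 3×3 = 23; y_lin[3] = 2×5 + 2×5 + 3×2 + 3×3 = 35; y_lin[4] = 2×4 + 2×5 + 3×5 + 3×2 + 1×3 = 42; y_lin[5] = 2×4 + 3×5 + 3×5 + 1×2 = 40; y_lin[6] = 3×4 + 3×5 + 1×5 = 32; y_lin[7] = 3×4 + 1×5 = 17; y_lin[8] = 1×4 = 4 → [6, 10, 23, 35, 42, 40, 32, 17, 4]. Circular (length 5): y[0] = 2×3 + 2×4 + 3×5 + 3×5 + 1×2 = 46; y[1] = 2×2 + 2×3 + 3×4 + 3×5 + 1×5 = 42; y[2] = 2×5 + 2×2 + 3×3 + 3×4 + 1×5 = 40; y[3] = 2×5 + 2×5 + 3×2 + 3×3 + 1×4 = 39; y[4] = 2×4 + 2×5 + 3×5 + 3×2 + 1×3 = 42 → [46, 42, 40, 39, 42]

Linear: [6, 10, 23, 35, 42, 40, 32, 17, 4], Circular: [46, 42, 40, 39, 42]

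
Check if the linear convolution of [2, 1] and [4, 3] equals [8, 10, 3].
Recompute linear convolution of [2, 1] and [4, 3]: y[0] = 2×4 = 8; y[1] = 2×3 + 1×4 = 10; y[2] = 1×3 = 3 → [8, 10, 3]. Given [8, 10, 3] matches, so answer: Yes

Yes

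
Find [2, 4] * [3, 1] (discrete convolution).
y[0] = 2×3 = 6; y[1] = 2×1 + 4×3 = 14; y[2] = 4×1 = 4

[6, 14, 4]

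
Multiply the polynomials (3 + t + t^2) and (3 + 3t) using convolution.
Ascending coefficients: a = [3, 1, 1], b = [3, 3]. c[0] = 3×3 = 9; c[1] = 3×3 + 1×3 = 12; c[2] = 1×3 + 1×3 = 6; c[3] = 1×3 = 3. Result coefficients: [9, 12, 6, 3] → 9 + 12t + 6t^2 + 3t^3

9 + 12t + 6t^2 + 3t^3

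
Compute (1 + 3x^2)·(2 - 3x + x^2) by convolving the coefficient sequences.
Ascending coefficients: a = [1, 0, 3], b = [2, -3, 1]. c[0] = 1×2 = 2; c[1] = 1×-3 + 0×2 = -3; c[2] = 1×1 + 0×-3 + 3×2 = 7; c[3] = 0×1 + 3×-3 = -9; c[4] = 3×1 = 3. Result coefficients: [2, -3, 7, -9, 3] → 2 - 3x + 7x^2 - 9x^3 + 3x^4

2 - 3x + 7x^2 - 9x^3 + 3x^4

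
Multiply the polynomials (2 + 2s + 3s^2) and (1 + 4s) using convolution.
Ascending coefficients: a = [2, 2, 3], b = [1, 4]. c[0] = 2×1 = 2; c[1] = 2×4 + 2×1 = 10; c[2] = 2×4 + 3×1 = 11; c[3] = 3×4 = 12. Result coefficients: [2, 10, 11, 12] → 2 + 10s + 11s^2 + 12s^3

2 + 10s + 11s^2 + 12s^3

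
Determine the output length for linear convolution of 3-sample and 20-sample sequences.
Linear/full convolution length: m + n - 1 = 3 + 20 - 1 = 22

22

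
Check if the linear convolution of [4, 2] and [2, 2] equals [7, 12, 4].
Recompute linear convolution of [4, 2] and [2, 2]: y[0] = 4×2 = 8; y[1] = 4×2 + 2×2 = 12; y[2] = 2×2 = 4 → [8, 12, 4]. Compare to given [7, 12, 4]: they differ at index 0: given 7, correct 8, so answer: No

No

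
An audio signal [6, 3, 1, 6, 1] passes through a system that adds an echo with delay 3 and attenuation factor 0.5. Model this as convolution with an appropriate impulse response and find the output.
Direct-path + delayed-attenuated-path model → impulse response h = [1, 0, 0, 0.5] (1 at lag 0, 0.5 at lag 3). Output y[n] = x[n] + 0.5·x[n - 3] (with x[n] = 0 outside 0..4): y[0] = 6 + 0.5×0 = 6; y[1] = 3 + 0.5×0 = 3; y[2] = 1 + 0.5×0 = 1; y[3] = 6 + 0.5×6 = 9.0; y[4] = 1 + 0.5×3 = 2.5; y[5] = 0 + 0.5×1 = 0.5; y[6] = 0 + 0.5×6 = 3.0; y[7] = 0 + 0.5×1 = 0.5. So y = [6, 3, 1, 9.0, 2.5, 0.5, 3.0, 0.5]

[6, 3, 1, 9.0, 2.5, 0.5, 3.0, 0.5]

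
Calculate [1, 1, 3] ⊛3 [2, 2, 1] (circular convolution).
Use y[k] = Σ_j x[j]·h[(k-j) mod 3]. y[0] = 1×2 + 1×1 + 3×2 = 9; y[1] = 1×2 + 1×2 + 3×1 = 7; y[2] = 1×1 + 1×2 + 3×2 = 9. Result: [9, 7, 9]

[9, 7, 9]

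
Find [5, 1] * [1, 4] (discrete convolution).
y[0] = 5×1 = 5; y[1] = 5×4 + 1×1 = 21; y[2] = 1×4 = 4

[5, 21, 4]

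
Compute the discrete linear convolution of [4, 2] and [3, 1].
y[0] = 4×3 = 12; y[1] = 4×1 + 2×3 = 10; y[2] = 2×1 = 2

[12, 10, 2]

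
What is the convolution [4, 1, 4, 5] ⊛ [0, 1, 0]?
y[0] = 4×0 = 0; y[1] = 4×1 + 1×0 = 4; y[2] = 4×0 + 1×1 + 4×0 = 1; y[3] = 1×0 + 4×1 + 5×0 = 4; y[4] = 4×0 + 5×1 = 5; y[5] = 5×0 = 0

[0, 4, 1, 4, 5, 0]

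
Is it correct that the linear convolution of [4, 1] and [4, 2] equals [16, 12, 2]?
Recompute linear convolution of [4, 1] and [4, 2]: y[0] = 4×4 = 16; y[1] = 4×2 + 1×4 = 12; y[2] = 1×2 = 2 → [16, 12, 2]. Given [16, 12, 2] matches, so answer: Yes

Yes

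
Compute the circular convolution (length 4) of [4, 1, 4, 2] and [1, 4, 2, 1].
Use y[k] = Σ_j s[j]·t[(k-j) mod 4]. y[0] = 4×1 + 1×1 + 4×2 + 2×4 = 21; y[1] = 4×4 + 1×1 + 4×1 + 2×2 = 25; y[2] = 4×2 + 1×4 + 4×1 + 2×1 = 18; y[3] = 4×1 + 1×2 + 4×4 + 2×1 = 24. Result: [21, 25, 18, 24]

[21, 25, 18, 24]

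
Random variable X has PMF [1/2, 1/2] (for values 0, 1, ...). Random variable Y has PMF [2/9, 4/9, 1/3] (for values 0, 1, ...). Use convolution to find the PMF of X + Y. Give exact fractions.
P(X+Y=k) = Σ_i P(X=i)·P(Y=k-i) — a convolution of [1/2, 1/2] and [2/9, 4/9, 1/3]. P(X+Y=0) = (1/2)×(2/9) = 1/9; P(X+Y=1) = (1/2)×(4/9) + (1/2)×(2/9) = 2/9 + 1/9 = 1/3; P(X+Y=2) = (1/2)×(1/3) + (1/2)×(4/9) = 1/6 + 2/9 = 7/18; P(X+Y=3) = (1/2)×(1/3) = 1/6. PMF: [1/9, 1/3, 7/18, 1/6] (sums to 1 ✓)

[1/9, 1/3, 7/18, 1/6]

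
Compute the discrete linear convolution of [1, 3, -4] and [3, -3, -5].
y[0] = 1×3 = 3; y[1] = 1×-3 + 3×3 = 6; y[2] = 1×-5 + 3×-3 + -4×3 = -26; y[3] = 3×-5 + -4×-3 = -3; y[4] = -4×-5 = 20

[3, 6, -26, -3, 20]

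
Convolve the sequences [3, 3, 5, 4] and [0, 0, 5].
y[0] = 3×0 = 0; y[1] = 3×0 + 3×0 = 0; y[2] = 3×5 + 3×0 + 5×0 = 15; y[3] = 3×5 + 5×0 + 4×0 = 15; y[4] = 5×5 + 4×0 = 25; y[5] = 4×5 = 20

[0, 0, 15, 15, 25, 20]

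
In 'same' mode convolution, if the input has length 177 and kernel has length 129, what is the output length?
'Same' mode returns an output with the same length as the input: 177

177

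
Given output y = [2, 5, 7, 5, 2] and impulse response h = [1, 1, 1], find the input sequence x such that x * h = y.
Deconvolve y=[2, 5, 7, 5, 2] by h=[1, 1, 1]. Since h[0]=1, solve forward: x[0] = y[0] / 1 = 2; x[1] = (y[1] - 2×1) / 1 = 3; x[2] = (y[2] - 3×1 - 2×1) / 1 = 2. So x = [2, 3, 2]. Check by forward convolution: y[0] = 2×1 = 2; y[1] = 2×1 + 3×1 = 5; y[2] = 2×1 + 3×1 + 2×1 = 7; y[3] = 3×1 + 2×1 = 5; y[4] = 2×1 = 2

[2, 3, 2]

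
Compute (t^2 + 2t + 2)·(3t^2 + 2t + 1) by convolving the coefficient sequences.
Ascending coefficients: a = [2, 2, 1], b = [1, 2, 3]. c[0] = 2×1 = 2; c[1] = 2×2 + 2×1 = 6; c[2] = 2×3 + 2×2 + 1×1 = 11; c[3] = 2×3 + 1×2 = 8; c[4] = 1×3 = 3. Result coefficients: [2, 6, 11, 8, 3] → 3t^4 + 8t^3 + 11t^2 + 6t + 2

3t^4 + 8t^3 + 11t^2 + 6t + 2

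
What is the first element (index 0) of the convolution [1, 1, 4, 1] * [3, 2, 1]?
Use y[k] = Σ_i a[i]·b[k-i] at k=0. y[0] = 1×3 = 3

3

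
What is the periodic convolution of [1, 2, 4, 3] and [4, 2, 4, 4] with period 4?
Use y[k] = Σ_j s[j]·t[(k-j) mod 4]. y[0] = 1×4 + 2×4 + 4×4 + 3×2 = 34; y[1] = 1×2 + 2×4 + 4×4 + 3×4 = 38; y[2] = 1×4 + 2×2 + 4×4 + 3×4 = 36; y[3] = 1×4 + 2×4 + 4×2 + 3×4 = 32. Result: [34, 38, 36, 32]

[34, 38, 36, 32]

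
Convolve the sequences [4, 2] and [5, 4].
y[0] = 4×5 = 20; y[1] = 4×4 + 2×5 = 26; y[2] = 2×4 = 8

[20, 26, 8]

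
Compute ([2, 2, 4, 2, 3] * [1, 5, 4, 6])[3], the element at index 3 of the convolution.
Use y[k] = Σ_i a[i]·b[k-i] at k=3. y[3] = 2×6 + 2×4 + 4×5 + 2×1 = 42

42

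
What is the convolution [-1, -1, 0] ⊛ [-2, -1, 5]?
y[0] = -1×-2 = 2; y[1] = -1×-1 + -1×-2 = 3; y[2] = -1×5 + -1×-1 + 0×-2 = -4; y[3] = -1×5 + 0×-1 = -5; y[4] = 0×5 = 0

[2, 3, -4, -5, 0]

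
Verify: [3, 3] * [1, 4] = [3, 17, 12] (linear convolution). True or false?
Recompute linear convolution of [3, 3] and [1, 4]: y[0] = 3×1 = 3; y[1] = 3×4 + 3×1 = 15; y[2] = 3×4 = 12 → [3, 15, 12]. Compare to given [3, 17, 12]: they differ at index 1: given 17, correct 15, so answer: No

No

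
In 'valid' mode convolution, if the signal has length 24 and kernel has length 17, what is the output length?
'Valid' mode counts only positions where the kernel fully overlaps the signal: m - n + 1 = 24 - 17 + 1 = 8

8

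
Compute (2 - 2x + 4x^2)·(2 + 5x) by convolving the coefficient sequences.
Ascending coefficients: a = [2, -2, 4], b = [2, 5]. c[0] = 2×2 = 4; c[1] = 2×5 + -2×2 = 6; c[2] = -2×5 + 4×2 = -2; c[3] = 4×5 = 20. Result coefficients: [4, 6, -2, 20] → 4 + 6x - 2x^2 + 20x^3

4 + 6x - 2x^2 + 20x^3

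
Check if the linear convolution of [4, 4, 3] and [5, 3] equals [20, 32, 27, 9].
Recompute linear convolution of [4, 4, 3] and [5, 3]: y[0] = 4×5 = 20; y[1] = 4×3 + 4×5 = 32; y[2] = 4×3 + 3×5 = 27; y[3] = 3×3 = 9 → [20, 32, 27, 9]. Given [20, 32, 27, 9] matches, so answer: Yes

Yes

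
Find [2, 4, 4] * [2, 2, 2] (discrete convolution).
y[0] = 2×2 = 4; y[1] = 2×2 + 4×2 = 12; y[2] = 2×2 + 4×2 + 4×2 = 20; y[3] = 4×2 + 4×2 = 16; y[4] = 4×2 = 8

[4, 12, 20, 16, 8]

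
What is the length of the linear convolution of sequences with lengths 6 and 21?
Linear/full convolution length: m + n - 1 = 6 + 21 - 1 = 26

26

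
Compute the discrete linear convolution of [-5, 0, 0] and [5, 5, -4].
y[0] = -5×5 = -25; y[1] = -5×5 + 0×5 = -25; y[2] = -5×-4 + 0×5 + 0×5 = 20; y[3] = 0×-4 + 0×5 = 0; y[4] = 0×-4 = 0

[-25, -25, 20, 0, 0]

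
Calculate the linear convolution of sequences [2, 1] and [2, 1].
y[0] = 2×2 = 4; y[1] = 2×1 + 1×2 = 4; y[2] = 1×1 = 1

[4, 4, 1]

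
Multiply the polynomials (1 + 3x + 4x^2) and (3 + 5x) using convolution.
Ascending coefficients: a = [1, 3, 4], b = [3, 5]. c[0] = 1×3 = 3; c[1] = 1×5 + 3×3 = 14; c[2] = 3×5 + 4×3 = 27; c[3] = 4×5 = 20. Result coefficients: [3, 14, 27, 20] → 3 + 14x + 27x^2 + 20x^3

3 + 14x + 27x^2 + 20x^3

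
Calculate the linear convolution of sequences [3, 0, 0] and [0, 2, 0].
y[0] = 3×0 = 0; y[1] = 3×2 + 0×0 = 6; y[2] = 3×0 + 0×2 + 0×0 = 0; y[3] = 0×0 + 0×2 = 0; y[4] = 0×0 = 0

[0, 6, 0, 0, 0]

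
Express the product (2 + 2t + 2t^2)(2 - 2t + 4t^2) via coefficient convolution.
Ascending coefficients: a = [2, 2, 2], b = [2, -2, 4]. c[0] = 2×2 = 4; c[1] = 2×-2 + 2×2 = 0; c[2] = 2×4 + 2×-2 + 2×2 = 8; c[3] = 2×4 + 2×-2 = 4; c[4] = 2×4 = 8. Result coefficients: [4, 0, 8, 4, 8] → 4 + 8t^2 + 4t^3 + 8t^4

4 + 8t^2 + 4t^3 + 8t^4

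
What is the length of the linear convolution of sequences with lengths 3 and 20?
Linear/full convolution length: m + n - 1 = 3 + 20 - 1 = 22

22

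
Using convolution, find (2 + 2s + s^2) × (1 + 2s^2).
Ascending coefficients: a = [2, 2, 1], b = [1, 0, 2]. c[0] = 2×1 = 2; c[1] = 2×0 + 2×1 = 2; c[2] = 2×2 + 2×0 + 1×1 = 5; c[3] = 2×2 + 1×0 = 4; c[4] = 1×2 = 2. Result coefficients: [2, 2, 5, 4, 2] → 2 + 2s + 5s^2 + 4s^3 + 2s^4

2 + 2s + 5s^2 + 4s^3 + 2s^4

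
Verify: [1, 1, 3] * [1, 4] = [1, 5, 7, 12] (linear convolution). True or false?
Recompute linear convolution of [1, 1, 3] and [1, 4]: y[0] = 1×1 = 1; y[1] = 1×4 + 1×1 = 5; y[2] = 1×4 + 3×1 = 7; y[3] = 3×4 = 12 → [1, 5, 7, 12]. Given [1, 5, 7, 12] matches, so answer: Yes

Yes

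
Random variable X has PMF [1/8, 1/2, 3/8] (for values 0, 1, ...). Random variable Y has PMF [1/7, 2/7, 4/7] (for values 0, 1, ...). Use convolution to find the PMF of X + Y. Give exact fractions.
P(X+Y=k) = Σ_i P(X=i)·P(Y=k-i) — a convolution of [1/8, 1/2, 3/8] and [1/7, 2/7, 4/7]. P(X+Y=0) = (1/8)×(1/7) = 1/56; P(X+Y=1) = (1/8)×(2/7) + (1/2)×(1/7) = 1/28 + 1/14 = 3/28; P(X+Y=2) = (1/8)×(4/7) + (1/2)×(2/7) + (3/8)×(1/7) = 1/14 + 1/7 + 3/56 = 15/56; P(X+Y=3) = (1/2)×(4/7) + (3/8)×(2/7) = 2/7 + 3/28 = 11/28; P(X+Y=4) = (3/8)×(4/7) = 3/14. PMF: [1/56, 3/28, 15/56, 11/28, 3/14] (sums to 1 ✓)

[1/56, 3/28, 15/56, 11/28, 3/14]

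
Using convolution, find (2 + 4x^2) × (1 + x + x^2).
Ascending coefficients: a = [2, 0, 4], b = [1, 1, 1]. c[0] = 2×1 = 2; c[1] = 2×1 + 0×1 = 2; c[2] = 2×1 + 0×1 + 4×1 = 6; c[3] = 0×1 + 4×1 = 4; c[4] = 4×1 = 4. Result coefficients: [2, 2, 6, 4, 4] → 2 + 2x + 6x^2 + 4x^3 + 4x^4

2 + 2x + 6x^2 + 4x^3 + 4x^4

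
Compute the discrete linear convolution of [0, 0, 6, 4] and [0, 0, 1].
y[0] = 0×0 = 0; y[1] = 0×0 + 0×0 = 0; y[2] = 0×1 + 0×0 + 6×0 = 0; y[3] = 0×1 + 6×0 + 4×0 = 0; y[4] = 6×1 + 4×0 = 6; y[5] = 4×1 = 4

[0, 0, 0, 0, 6, 4]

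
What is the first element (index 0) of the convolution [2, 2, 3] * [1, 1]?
Use y[k] = Σ_i a[i]·b[k-i] at k=0. y[0] = 2×1 = 2

2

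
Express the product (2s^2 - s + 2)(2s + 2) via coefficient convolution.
Ascending coefficients: a = [2, -1, 2], b = [2, 2]. c[0] = 2×2 = 4; c[1] = 2×2 + -1×2 = 2; c[2] = -1×2 + 2×2 = 2; c[3] = 2×2 = 4. Result coefficients: [4, 2, 2, 4] → 4s^3 + 2s^2 + 2s + 4

4s^3 + 2s^2 + 2s + 4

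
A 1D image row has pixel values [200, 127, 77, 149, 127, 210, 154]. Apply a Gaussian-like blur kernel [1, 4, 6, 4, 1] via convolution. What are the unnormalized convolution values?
Convolve image row [200, 127, 77, 149, 127, 210, 154] with kernel [1, 4, 6, 4, 1]: y[0] = 200×1 = 200; y[1] = 200×4 + 127×1 = 927; y[2] = 200×6 + 127×4 + 77×1 = 1785; y[3] = 200×4 + 127×6 + 77×4 + 149×1 = 2019; y[4] = 200×1 + 127×4 + 77×6 + 149×4 + 127×1 = 1893; y[5] = 127×1 + 77×4 + 149×6 + 127×4 + 210×1 = 2047; y[6] = 77×1 + 149×4 + 127×6 + 210×4 + 154×1 = 2429; y[7] = 149×1 + 127×4 + 210×6 + 154×4 = 2533; y[8] = 127×1 + 210×4 + 154×6 = 1891; y[9] = 210×1 + 154×4 = 826; y[10] = 154×1 = 154 → [200, 927, 1785, 2019, 1893, 2047, 2429, 2533, 1891, 826, 154]. Normalization factor = sum(kernel) = 16.

[200, 927, 1785, 2019, 1893, 2047, 2429, 2533, 1891, 826, 154]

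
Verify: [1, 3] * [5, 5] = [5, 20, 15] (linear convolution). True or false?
Recompute linear convolution of [1, 3] and [5, 5]: y[0] = 1×5 = 5; y[1] = 1×5 + 3×5 = 20; y[2] = 3×5 = 15 → [5, 20, 15]. Given [5, 20, 15] matches, so answer: Yes

Yes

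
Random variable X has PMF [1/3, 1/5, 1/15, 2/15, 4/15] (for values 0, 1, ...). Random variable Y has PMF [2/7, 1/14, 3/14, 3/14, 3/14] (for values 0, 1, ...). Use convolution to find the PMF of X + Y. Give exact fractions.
P(X+Y=k) = Σ_i P(X=i)·P(Y=k-i) — a convolution of [1/3, 1/5, 1/15, 2/15, 4/15] and [2/7, 1/14, 3/14, 3/14, 3/14]. P(X+Y=0) = (1/3)×(2/7) = 2/21; P(X+Y=1) = (1/3)×(1/14) + (1/5)×(2/7) = 1/42 + 2/35 = 17/210; P(X+Y=2) = (1/3)×(3/14) + (1/5)×(1/14) + (1/15)×(2/7) = 1/14 + 1/70 + 2/105 = 11/105; P(X+Y=3) = (1/3)×(3/14) + (1/5)×(3/14) + (1/15)×(1/14) + (2/15)×(2/7) = 1/14 + 3/70 + 1/210 + 4/105 = 11/70; P(X+Y=4) = (1/3)×(3/14) + (1/5)×(3/14) + (1/15)×(3/14) + (2/15)×(1/14) + (4/15)×(2/7) = 1/14 + 3/70 + 1/70 + 1/105 + 8/105 = 3/14; P(X+Y=5) = (1/5)×(3/14) + (1/15)×(3/14) + (2/15)×(3/14) + (4/15)×(1/14) = 3/70 + 1/70 + 1/35 + 2/105 = 11/105; P(X+Y=6) = (1/15)×(3/14) + (2/15)×(3/14) + (4/15)×(3/14) = 1/70 + 1/35 + 2/35 = 1/10; P(X+Y=7) = (2/15)×(3/14) + (4/15)×(3/14) = 1/35 + 2/35 = 3/35; P(X+Y=8) = (4/15)×(3/14) = 2/35. PMF: [2/21, 17/210, 11/105, 11/70, 3/14, 11/105, 1/10, 3/35, 2/35] (sums to 1 ✓)

[2/21, 17/210, 11/105, 11/70, 3/14, 11/105, 1/10, 3/35, 2/35]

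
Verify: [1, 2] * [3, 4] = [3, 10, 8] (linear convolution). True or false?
Recompute linear convolution of [1, 2] and [3, 4]: y[0] = 1×3 = 3; y[1] = 1×4 + 2×3 = 10; y[2] = 2×4 = 8 → [3, 10, 8]. Given [3, 10, 8] matches, so answer: Yes

Yes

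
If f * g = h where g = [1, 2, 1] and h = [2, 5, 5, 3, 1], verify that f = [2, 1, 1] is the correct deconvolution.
Forward-compute [2, 1, 1] * [1, 2, 1]: h[0] = 2×1 = 2; h[1] = 2×2 + 1×1 = 5; h[2] = 2×1 + 1×2 + 1×1 = 5; h[3] = 1×1 + 1×2 = 3; h[4] = 1×1 = 1 → [2, 5, 5, 3, 1]. Matches given h = [2, 5, 5, 3, 1], so verified.

Verified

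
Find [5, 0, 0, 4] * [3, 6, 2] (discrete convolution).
y[0] = 5×3 = 15; y[1] = 5×6 + 0×3 = 30; y[2] = 5×2 + 0×6 + 0×3 = 10; y[3] = 0×2 + 0×6 + 4×3 = 12; y[4] = 0×2 + 4×6 = 24; y[5] = 4×2 = 8

[15, 30, 10, 12, 24, 8]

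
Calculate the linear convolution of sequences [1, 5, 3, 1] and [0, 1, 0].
y[0] = 1×0 = 0; y[1] = 1×1 + 5×0 = 1; y[2] = 1×0 + 5×1 + 3×0 = 5; y[3] = 5×0 + 3×1 + 1×0 = 3; y[4] = 3×0 + 1×1 = 1; y[5] = 1×0 = 0

[0, 1, 5, 3, 1, 0]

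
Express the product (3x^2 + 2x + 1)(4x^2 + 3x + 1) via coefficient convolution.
Ascending coefficients: a = [1, 2, 3], b = [1, 3, 4]. c[0] = 1×1 = 1; c[1] = 1×3 + 2×1 = 5; c[2] = 1×4 + 2×3 + 3×1 = 13; c[3] = 2×4 + 3×3 = 17; c[4] = 3×4 = 12. Result coefficients: [1, 5, 13, 17, 12] → 12x^4 + 17x^3 + 13x^2 + 5x + 1

12x^4 + 17x^3 + 13x^2 + 5x + 1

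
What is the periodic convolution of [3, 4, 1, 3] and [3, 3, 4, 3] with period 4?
Use y[k] = Σ_j s[j]·t[(k-j) mod 4]. y[0] = 3×3 + 4×3 + 1×4 + 3×3 = 34; y[1] = 3×3 + 4×3 + 1×3 + 3×4 = 36; y[2] = 3×4 + 4×3 + 1×3 + 3×3 = 36; y[3] = 3×3 + 4×4 + 1×3 + 3×3 = 37. Result: [34, 36, 36, 37]

[34, 36, 36, 37]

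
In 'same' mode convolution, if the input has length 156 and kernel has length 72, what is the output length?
'Same' mode returns an output with the same length as the input: 156

156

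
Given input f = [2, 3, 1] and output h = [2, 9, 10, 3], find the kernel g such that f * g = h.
Output length 4 = len(f) + len(g) - 1 ⇒ len(g) = 2. Solve g forward using g[k] = (h[k] - Σ_{i≥1} f[i]·g[k-i]) / f[0]: g[0] = h[0] / f[0] = 2 / 2 = 1; g[1] = (h[1] - 3×1) / f[0] = (9 - 3×1) / 2 = 3. So g = [1, 3]. Forward-check [2, 3, 1] * [1, 3]: h[0] = 2×1 = 2; h[1] = 2×3 + 3×1 = 9; h[2] = 3×3 + 1×1 = 10; h[3] = 1×3 = 3 → [2, 9, 10, 3] ✓

[1, 3]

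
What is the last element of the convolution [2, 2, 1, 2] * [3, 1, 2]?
Use y[k] = Σ_i a[i]·b[k-i] at k=5. y[5] = 2×2 = 4

4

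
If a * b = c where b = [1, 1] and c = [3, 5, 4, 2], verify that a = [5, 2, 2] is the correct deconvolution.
Forward-compute [5, 2, 2] * [1, 1]: c[0] = 5×1 = 5; c[1] = 5×1 + 2×1 = 7; c[2] = 2×1 + 2×1 = 4; c[3] = 2×1 = 2 → [5, 7, 4, 2]. Does not match given c = [3, 5, 4, 2].

Not verified. [5, 2, 2] * [1, 1] = [5, 7, 4, 2], which differs from [3, 5, 4, 2] at index 0.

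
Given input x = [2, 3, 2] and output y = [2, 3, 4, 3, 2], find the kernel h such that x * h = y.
Output length 5 = len(x) + len(h) - 1 ⇒ len(h) = 3. Solve h forward using h[k] = (y[k] - Σ_{i≥1} x[i]·h[k-i]) / x[0]: h[0] = y[0] / x[0] = 2 / 2 = 1; h[1] = (y[1] - 3×1) / x[0] = (3 - 3×1) / 2 = 0; h[2] = (y[2] - 3×0 - 2×1) / x[0] = (4 - 3×0 - 2×1) / 2 = 1. So h = [1, 0, 1]. Forward-check [2, 3, 2] * [1, 0, 1]: y[0] = 2×1 = 2; y[1] = 2×0 + 3×1 = 3; y[2] = 2×1 + 3×0 + 2×1 = 4; y[3] = 3×1 + 2×0 = 3; y[4] = 2×1 = 2 → [2, 3, 4, 3, 2] ✓

[1, 0, 1]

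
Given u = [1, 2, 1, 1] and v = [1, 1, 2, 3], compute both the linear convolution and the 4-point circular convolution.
Linear: y_lin[0] = 1×1 = 1; y_lin[1] = 1×1 + 2×1 = 3; y_lin[2] = 1×2 + 2×1 + 1×1 = 5; y_lin[3] = 1×3 + 2×2 + 1×1 + 1×1 = 9; y_lin[4] = 2×3 + 1×2 + 1×1 = 9; y_lin[5] = 1×3 + 1×2 = 5; y_lin[6] = 1×3 = 3 → [1, 3, 5, 9, 9, 5, 3]. Circular (length 4): y[0] = 1×1 + 2×3 + 1×2 + 1×1 = 10; y[1] = 1×1 + 2×1 + 1×3 + 1×2 = 8; y[2] = 1×2 + 2×1 + 1×1 + 1×3 = 8; y[3] = 1×3 + 2×2 + 1×1 + 1×1 = 9 → [10, 8, 8, 9]

Linear: [1, 3, 5, 9, 9, 5, 3], Circular: [10, 8, 8, 9]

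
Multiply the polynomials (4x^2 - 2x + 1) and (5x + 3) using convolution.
Ascending coefficients: a = [1, -2, 4], b = [3, 5]. c[0] = 1×3 = 3; c[1] = 1×5 + -2×3 = -1; c[2] = -2×5 + 4×3 = 2; c[3] = 4×5 = 20. Result coefficients: [3, -1, 2, 20] → 20x^3 + 2x^2 - x + 3

20x^3 + 2x^2 - x + 3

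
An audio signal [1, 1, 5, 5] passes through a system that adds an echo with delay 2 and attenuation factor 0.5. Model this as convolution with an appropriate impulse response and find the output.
Direct-path + delayed-attenuated-path model → impulse response h = [1, 0, 0.5] (1 at lag 0, 0.5 at lag 2). Output y[n] = x[n] + 0.5·x[n - 2] (with x[n] = 0 outside 0..3): y[0] = 1 + 0.5×0 = 1; y[1] = 1 + 0.5×0 = 1; y[2] = 5 + 0.5×1 = 5.5; y[3] = 5 + 0.5×1 = 5.5; y[4] = 0 + 0.5×5 = 2.5; y[5] = 0 + 0.5×5 = 2.5. So y = [1, 1, 5.5, 5.5, 2.5, 2.5]

[1, 1, 5.5, 5.5, 2.5, 2.5]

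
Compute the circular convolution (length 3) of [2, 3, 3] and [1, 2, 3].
Use y[k] = Σ_j x[j]·h[(k-j) mod 3]. y[0] = 2×1 + 3×3 + 3×2 = 17; y[1] = 2×2 + 3×1 + 3×3 = 16; y[2] = 2×3 + 3×2 + 3×1 = 15. Result: [17, 16, 15]

[17, 16, 15]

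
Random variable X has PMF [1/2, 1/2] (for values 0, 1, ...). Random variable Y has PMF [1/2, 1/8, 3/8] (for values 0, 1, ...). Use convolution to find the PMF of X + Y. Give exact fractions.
P(X+Y=k) = Σ_i P(X=i)·P(Y=k-i) — a convolution of [1/2, 1/2] and [1/2, 1/8, 3/8]. P(X+Y=0) = (1/2)×(1/2) = 1/4; P(X+Y=1) = (1/2)×(1/8) + (1/2)×(1/2) = 1/16 + 1/4 = 5/16; P(X+Y=2) = (1/2)×(3/8) + (1/2)×(1/8) = 3/16 + 1/16 = 1/4; P(X+Y=3) = (1/2)×(3/8) = 3/16. PMF: [1/4, 5/16, 1/4, 3/16] (sums to 1 ✓)

[1/4, 5/16, 1/4, 3/16]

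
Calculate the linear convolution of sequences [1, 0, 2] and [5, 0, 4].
y[0] = 1×5 = 5; y[1] = 1×0 + 0×5 = 0; y[2] = 1×4 + 0×0 + 2×5 = 14; y[3] = 0×4 + 2×0 = 0; y[4] = 2×4 = 8

[5, 0, 14, 0, 8]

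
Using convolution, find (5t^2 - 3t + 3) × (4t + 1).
Ascending coefficients: a = [3, -3, 5], b = [1, 4]. c[0] = 3×1 = 3; c[1] = 3×4 + -3×1 = 9; c[2] = -3×4 + 5×1 = -7; c[3] = 5×4 = 20. Result coefficients: [3, 9, -7, 20] → 20t^3 - 7t^2 + 9t + 3

20t^3 - 7t^2 + 9t + 3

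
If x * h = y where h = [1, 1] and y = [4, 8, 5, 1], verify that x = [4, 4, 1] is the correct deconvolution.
Forward-compute [4, 4, 1] * [1, 1]: y[0] = 4×1 = 4; y[1] = 4×1 + 4×1 = 8; y[2] = 4×1 + 1×1 = 5; y[3] = 1×1 = 1 → [4, 8, 5, 1]. Matches given y = [4, 8, 5, 1], so verified.

Verified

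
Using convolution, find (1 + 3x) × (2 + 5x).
Ascending coefficients: a = [1, 3], b = [2, 5]. c[0] = 1×2 = 2; c[1] = 1×5 + 3×2 = 11; c[2] = 3×5 = 15. Result coefficients: [2, 11, 15] → 2 + 11x + 15x^2

2 + 11x + 15x^2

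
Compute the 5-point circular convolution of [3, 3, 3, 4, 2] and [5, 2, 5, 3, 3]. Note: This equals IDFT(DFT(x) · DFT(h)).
Either evaluate y[k] = Σ_j x[j]·h[(k-j) mod 5] directly, or use IDFT(DFT(x) · DFT(h)). y[0] = 3×5 + 3×3 + 3×3 + 4×5 + 2×2 = 57; y[1] = 3×2 + 3×5 + 3×3 + 4×3 + 2×5 = 52; y[2] = 3×5 + 3×2 + 3×5 + 4×3 + 2×3 = 54; y[3] = 3×3 + 3×5 + 3×2 + 4×5 + 2×3 = 56; y[4] = 3×3 + 3×3 + 3×5 + 4×2 + 2×5 = 51. Result: [57, 52, 54, 56, 51]

[57, 52, 54, 56, 51]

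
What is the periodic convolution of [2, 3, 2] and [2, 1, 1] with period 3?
Use y[k] = Σ_j a[j]·b[(k-j) mod 3]. y[0] = 2×2 + 3×1 + 2×1 = 9; y[1] = 2×1 + 3×2 + 2×1 = 10; y[2] = 2×1 + 3×1 + 2×2 = 9. Result: [9, 10, 9]

[9, 10, 9]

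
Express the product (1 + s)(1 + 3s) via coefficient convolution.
Ascending coefficients: a = [1, 1], b = [1, 3]. c[0] = 1×1 = 1; c[1] = 1×3 + 1×1 = 4; c[2] = 1×3 = 3. Result coefficients: [1, 4, 3] → 1 + 4s + 3s^2

1 + 4s + 3s^2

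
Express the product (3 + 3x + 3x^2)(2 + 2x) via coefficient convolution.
Ascending coefficients: a = [3, 3, 3], b = [2, 2]. c[0] = 3×2 = 6; c[1] = 3×2 + 3×2 = 12; c[2] = 3×2 + 3×2 = 12; c[3] = 3×2 = 6. Result coefficients: [6, 12, 12, 6] → 6 + 12x + 12x^2 + 6x^3

6 + 12x + 12x^2 + 6x^3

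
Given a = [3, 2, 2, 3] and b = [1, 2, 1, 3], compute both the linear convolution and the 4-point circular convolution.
Linear: y_lin[0] = 3×1 = 3; y_lin[1] = 3×2 + 2×1 = 8; y_lin[2] = 3×1 + 2×2 + 2×1 = 9; y_lin[3] = 3×3 + 2×1 + 2×2 + 3×1 = 18; y_lin[4] = 2×3 + 2×1 + 3×2 = 14; y_lin[5] = 2×3 + 3×1 = 9; y_lin[6] = 3×3 = 9 → [3, 8, 9, 18, 14, 9, 9]. Circular (length 4): y[0] = 3×1 + 2×3 + 2×1 + 3×2 = 17; y[1] = 3×2 + 2×1 + 2×3 + 3×1 = 17; y[2] = 3×1 + 2×2 + 2×1 + 3×3 = 18; y[3] = 3×3 + 2×1 + 2×2 + 3×1 = 18 → [17, 17, 18, 18]

Linear: [3, 8, 9, 18, 14, 9, 9], Circular: [17, 17, 18, 18]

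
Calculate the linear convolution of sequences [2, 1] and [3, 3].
y[0] = 2×3 = 6; y[1] = 2×3 + 1×3 = 9; y[2] = 1×3 = 3

[6, 9, 3]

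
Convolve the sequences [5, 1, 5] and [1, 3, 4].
y[0] = 5×1 = 5; y[1] = 5×3 + 1×1 = 16; y[2] = 5×4 + 1×3 + 5×1 = 28; y[3] = 1×4 + 5×3 = 19; y[4] = 5×4 = 20

[5, 16, 28, 19, 20]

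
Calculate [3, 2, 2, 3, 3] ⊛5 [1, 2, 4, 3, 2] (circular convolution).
Use y[k] = Σ_j a[j]·b[(k-j) mod 5]. y[0] = 3×1 + 2×2 + 2×3 + 3×4 + 3×2 = 31; y[1] = 3×2 + 2×1 + 2×2 + 3×3 + 3×4 = 33; y[2] = 3×4 + 2×2 + 2×1 + 3×2 + 3×3 = 33; y[3] = 3×3 + 2×4 + 2×2 + 3×1 + 3×2 = 30; y[4] = 3×2 + 2×3 + 2×4 + 3×2 + 3×1 = 29. Result: [31, 33, 33, 30, 29]

[31, 33, 33, 30, 29]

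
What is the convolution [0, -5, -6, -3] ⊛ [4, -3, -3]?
y[0] = 0×4 = 0; y[1] = 0×-3 + -5×4 = -20; y[2] = 0×-3 + -5×-3 + -6×4 = -9; y[3] = -5×-3 + -6×-3 + -3×4 = 21; y[4] = -6×-3 + -3×-3 = 27; y[5] = -3×-3 = 9

[0, -20, -9, 21, 27, 9]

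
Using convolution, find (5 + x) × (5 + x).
Ascending coefficients: a = [5, 1], b = [5, 1]. c[0] = 5×5 = 25; c[1] = 5×1 + 1×5 = 10; c[2] = 1×1 = 1. Result coefficients: [25, 10, 1] → 25 + 10x + x^2

25 + 10x + x^2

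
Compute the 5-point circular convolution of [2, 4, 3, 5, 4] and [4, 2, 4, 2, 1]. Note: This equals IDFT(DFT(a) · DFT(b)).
Either evaluate y[k] = Σ_j a[j]·b[(k-j) mod 5] directly, or use IDFT(DFT(a) · DFT(b)). y[0] = 2×4 + 4×1 + 3×2 + 5×4 + 4×2 = 46; y[1] = 2×2 + 4×4 + 3×1 + 5×2 + 4×4 = 49; y[2] = 2×4 + 4×2 + 3×4 + 5×1 + 4×2 = 41; y[3] = 2×2 + 4×4 + 3×2 + 5×4 + 4×1 = 50; y[4] = 2×1 + 4×2 + 3×4 + 5×2 + 4×4 = 48. Result: [46, 49, 41, 50, 48]

[46, 49, 41, 50, 48]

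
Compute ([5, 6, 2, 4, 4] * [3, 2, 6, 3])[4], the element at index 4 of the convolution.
Use y[k] = Σ_i a[i]·b[k-i] at k=4. y[4] = 6×3 + 2×6 + 4×2 + 4×3 = 50

50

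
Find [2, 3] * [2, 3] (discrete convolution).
y[0] = 2×2 = 4; y[1] = 2×3 + 3×2 = 12; y[2] = 3×3 = 9

[4, 12, 9]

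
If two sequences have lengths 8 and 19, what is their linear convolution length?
Linear/full convolution length: m + n - 1 = 8 + 19 - 1 = 26

26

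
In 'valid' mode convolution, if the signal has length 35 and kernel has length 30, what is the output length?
'Valid' mode counts only positions where the kernel fully overlaps the signal: m - n + 1 = 35 - 30 + 1 = 6

6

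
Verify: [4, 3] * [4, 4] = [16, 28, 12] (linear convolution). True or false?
Recompute linear convolution of [4, 3] and [4, 4]: y[0] = 4×4 = 16; y[1] = 4×4 + 3×4 = 28; y[2] = 3×4 = 12 → [16, 28, 12]. Given [16, 28, 12] matches, so answer: Yes

Yes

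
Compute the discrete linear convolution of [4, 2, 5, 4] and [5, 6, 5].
y[0] = 4×5 = 20; y[1] = 4×6 + 2×5 = 34; y[2] = 4×5 + 2×6 + 5×5 = 57; y[3] = 2×5 + 5×6 + 4×5 = 60; y[4] = 5×5 + 4×6 = 49; y[5] = 4×5 = 20

[20, 34, 57, 60, 49, 20]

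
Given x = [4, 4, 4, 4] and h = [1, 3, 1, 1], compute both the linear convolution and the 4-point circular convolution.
Linear: y_lin[0] = 4×1 = 4; y_lin[1] = 4×3 + 4×1 = 16; y_lin[2] = 4×1 + 4×3 + 4×1 = 20; y_lin[3] = 4×1 + 4×1 + 4×3 + 4×1 = 24; y_lin[4] = 4×1 + 4×1 + 4×3 = 20; y_lin[5] = 4×1 + 4×1 = 8; y_lin[6] = 4×1 = 4 → [4, 16, 20, 24, 20, 8, 4]. Circular (length 4): y[0] = 4×1 + 4×1 + 4×1 + 4×3 = 24; y[1] = 4×3 + 4×1 + 4×1 + 4×1 = 24; y[2] = 4×1 + 4×3 + 4×1 + 4×1 = 24; y[3] = 4×1 + 4×1 + 4×3 + 4×1 = 24 → [24, 24, 24, 24]

Linear: [4, 16, 20, 24, 20, 8, 4], Circular: [24, 24, 24, 24]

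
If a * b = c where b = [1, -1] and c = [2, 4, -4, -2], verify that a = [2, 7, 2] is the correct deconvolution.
Forward-compute [2, 7, 2] * [1, -1]: c[0] = 2×1 = 2; c[1] = 2×-1 + 7×1 = 5; c[2] = 7×-1 + 2×1 = -5; c[3] = 2×-1 = -2 → [2, 5, -5, -2]. Does not match given c = [2, 4, -4, -2].

Not verified. [2, 7, 2] * [1, -1] = [2, 5, -5, -2], which differs from [2, 4, -4, -2] at index 1.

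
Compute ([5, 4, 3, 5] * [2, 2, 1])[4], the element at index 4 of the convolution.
Use y[k] = Σ_i a[i]·b[k-i] at k=4. y[4] = 3×1 + 5×2 = 13

13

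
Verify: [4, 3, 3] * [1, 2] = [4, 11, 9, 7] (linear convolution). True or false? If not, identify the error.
Recompute linear convolution of [4, 3, 3] and [1, 2]: y[0] = 4×1 = 4; y[1] = 4×2 + 3×1 = 11; y[2] = 3×2 + 3×1 = 9; y[3] = 3×2 = 6 → [4, 11, 9, 6]. Compare to given [4, 11, 9, 7]: they differ at index 3: given 7, correct 6, so answer: No

No. Error at index 3: given 7, correct 6.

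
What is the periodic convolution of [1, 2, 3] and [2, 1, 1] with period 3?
Use y[k] = Σ_j f[j]·g[(k-j) mod 3]. y[0] = 1×2 + 2×1 + 3×1 = 7; y[1] = 1×1 + 2×2 + 3×1 = 8; y[2] = 1×1 + 2×1 + 3×2 = 9. Result: [7, 8, 9]

[7, 8, 9]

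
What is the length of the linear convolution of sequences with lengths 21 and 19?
Linear/full convolution length: m + n - 1 = 21 + 19 - 1 = 39

39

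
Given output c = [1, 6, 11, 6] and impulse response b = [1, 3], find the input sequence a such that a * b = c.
Deconvolve c=[1, 6, 11, 6] by b=[1, 3]. Since b[0]=1, solve forward: a[0] = c[0] / 1 = 1; a[1] = (c[1] - 1×3) / 1 = 3; a[2] = (c[2] - 3×3) / 1 = 2. So a = [1, 3, 2]. Check by forward convolution: c[0] = 1×1 = 1; c[1] = 1×3 + 3×1 = 6; c[2] = 3×3 + 2×1 = 11; c[3] = 2×3 = 6

[1, 3, 2]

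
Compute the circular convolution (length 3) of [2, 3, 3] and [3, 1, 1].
Use y[k] = Σ_j x[j]·h[(k-j) mod 3]. y[0] = 2×3 + 3×1 + 3×1 = 12; y[1] = 2×1 + 3×3 + 3×1 = 14; y[2] = 2×1 + 3×1 + 3×3 = 14. Result: [12, 14, 14]

[12, 14, 14]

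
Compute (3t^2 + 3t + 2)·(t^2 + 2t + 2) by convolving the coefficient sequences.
Ascending coefficients: a = [2, 3, 3], b = [2, 2, 1]. c[0] = 2×2 = 4; c[1] = 2×2 + 3×2 = 10; c[2] = 2×1 + 3×2 + 3×2 = 14; c[3] = 3×1 + 3×2 = 9; c[4] = 3×1 = 3. Result coefficients: [4, 10, 14, 9, 3] → 3t^4 + 9t^3 + 14t^2 + 10t + 4

3t^4 + 9t^3 + 14t^2 + 10t + 4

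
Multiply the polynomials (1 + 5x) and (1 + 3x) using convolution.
Ascending coefficients: a = [1, 5], b = [1, 3]. c[0] = 1×1 = 1; c[1] = 1×3 + 5×1 = 8; c[2] = 5×3 = 15. Result coefficients: [1, 8, 15] → 1 + 8x + 15x^2

1 + 8x + 15x^2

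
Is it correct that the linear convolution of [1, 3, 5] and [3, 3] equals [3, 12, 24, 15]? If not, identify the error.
Recompute linear convolution of [1, 3, 5] and [3, 3]: y[0] = 1×3 = 3; y[1] = 1×3 + 3×3 = 12; y[2] = 3×3 + 5×3 = 24; y[3] = 5×3 = 15 → [3, 12, 24, 15]. Given [3, 12, 24, 15] matches, so answer: Yes

Yes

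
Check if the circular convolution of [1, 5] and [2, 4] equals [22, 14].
Recompute circular convolution of [1, 5] and [2, 4]: y[0] = 1×2 + 5×4 = 22; y[1] = 1×4 + 5×2 = 14 → [22, 14]. Given [22, 14] matches, so answer: Yes

Yes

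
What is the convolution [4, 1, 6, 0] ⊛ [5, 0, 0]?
y[0] = 4×5 = 20; y[1] = 4×0 + 1×5 = 5; y[2] = 4×0 + 1×0 + 6×5 = 30; y[3] = 1×0 + 6×0 + 0×5 = 0; y[4] = 6×0 + 0×0 = 0; y[5] = 0×0 = 0

[20, 5, 30, 0, 0, 0]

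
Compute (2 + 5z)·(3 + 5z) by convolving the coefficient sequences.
Ascending coefficients: a = [2, 5], b = [3, 5]. c[0] = 2×3 = 6; c[1] = 2×5 + 5×3 = 25; c[2] = 5×5 = 25. Result coefficients: [6, 25, 25] → 6 + 25z + 25z^2

6 + 25z + 25z^2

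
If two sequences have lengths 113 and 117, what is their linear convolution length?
Linear/full convolution length: m + n - 1 = 113 + 117 - 1 = 229

229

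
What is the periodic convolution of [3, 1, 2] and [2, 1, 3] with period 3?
Use y[k] = Σ_j f[j]·g[(k-j) mod 3]. y[0] = 3×2 + 1×3 + 2×1 = 11; y[1] = 3×1 + 1×2 + 2×3 = 11; y[2] = 3×3 + 1×1 + 2×2 = 14. Result: [11, 11, 14]

[11, 11, 14]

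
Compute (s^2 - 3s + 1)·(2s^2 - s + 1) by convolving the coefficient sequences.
Ascending coefficients: a = [1, -3, 1], b = [1, -1, 2]. c[0] = 1×1 = 1; c[1] = 1×-1 + -3×1 = -4; c[2] = 1×2 + -3×-1 + 1×1 = 6; c[3] = -3×2 + 1×-1 = -7; c[4] = 1×2 = 2. Result coefficients: [1, -4, 6, -7, 2] → 2s^4 - 7s^3 + 6s^2 - 4s + 1

2s^4 - 7s^3 + 6s^2 - 4s + 1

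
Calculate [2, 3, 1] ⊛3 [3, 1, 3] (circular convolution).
Use y[k] = Σ_j x[j]·h[(k-j) mod 3]. y[0] = 2×3 + 3×3 + 1×1 = 16; y[1] = 2×1 + 3×3 + 1×3 = 14; y[2] = 2×3 + 3×1 + 1×3 = 12. Result: [16, 14, 12]

[16, 14, 12]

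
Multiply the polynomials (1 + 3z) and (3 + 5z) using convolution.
Ascending coefficients: a = [1, 3], b = [3, 5]. c[0] = 1×3 = 3; c[1] = 1×5 + 3×3 = 14; c[2] = 3×5 = 15. Result coefficients: [3, 14, 15] → 3 + 14z + 15z^2

3 + 14z + 15z^2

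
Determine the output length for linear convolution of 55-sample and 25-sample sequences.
Linear/full convolution length: m + n - 1 = 55 + 25 - 1 = 79

79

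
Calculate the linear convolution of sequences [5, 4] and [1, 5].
y[0] = 5×1 = 5; y[1] = 5×5 + 4×1 = 29; y[2] = 4×5 = 20

[5, 29, 20]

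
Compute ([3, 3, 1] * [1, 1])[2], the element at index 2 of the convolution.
Use y[k] = Σ_i a[i]·b[k-i] at k=2. y[2] = 3×1 + 1×1 = 4

4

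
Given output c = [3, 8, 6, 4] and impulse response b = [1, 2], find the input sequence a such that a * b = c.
Deconvolve c=[3, 8, 6, 4] by b=[1, 2]. Since b[0]=1, solve forward: a[0] = c[0] / 1 = 3; a[1] = (c[1] - 3×2) / 1 = 2; a[2] = (c[2] - 2×2) / 1 = 2. So a = [3, 2, 2]. Check by forward convolution: c[0] = 3×1 = 3; c[1] = 3×2 + 2×1 = 8; c[2] = 2×2 + 2×1 = 6; c[3] = 2×2 = 4

[3, 2, 2]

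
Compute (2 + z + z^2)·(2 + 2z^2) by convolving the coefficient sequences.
Ascending coefficients: a = [2, 1, 1], b = [2, 0, 2]. c[0] = 2×2 = 4; c[1] = 2×0 + 1×2 = 2; c[2] = 2×2 + 1×0 + 1×2 = 6; c[3] = 1×2 + 1×0 = 2; c[4] = 1×2 = 2. Result coefficients: [4, 2, 6, 2, 2] → 4 + 2z + 6z^2 + 2z^3 + 2z^4

4 + 2z + 6z^2 + 2z^3 + 2z^4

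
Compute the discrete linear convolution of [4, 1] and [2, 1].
y[0] = 4×2 = 8; y[1] = 4×1 + 1×2 = 6; y[2] = 1×1 = 1

[8, 6, 1]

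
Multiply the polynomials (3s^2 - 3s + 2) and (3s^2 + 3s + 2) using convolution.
Ascending coefficients: a = [2, -3, 3], b = [2, 3, 3]. c[0] = 2×2 = 4; c[1] = 2×3 + -3×2 = 0; c[2] = 2×3 + -3×3 + 3×2 = 3; c[3] = -3×3 + 3×3 = 0; c[4] = 3×3 = 9. Result coefficients: [4, 0, 3, 0, 9] → 9s^4 + 3s^2 + 4

9s^4 + 3s^2 + 4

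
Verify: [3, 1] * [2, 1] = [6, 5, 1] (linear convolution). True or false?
Recompute linear convolution of [3, 1] and [2, 1]: y[0] = 3×2 = 6; y[1] = 3×1 + 1×2 = 5; y[2] = 1×1 = 1 → [6, 5, 1]. Given [6, 5, 1] matches, so answer: Yes

Yes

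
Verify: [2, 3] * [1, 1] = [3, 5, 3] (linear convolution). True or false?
Recompute linear convolution of [2, 3] and [1, 1]: y[0] = 2×1 = 2; y[1] = 2×1 + 3×1 = 5; y[2] = 3×1 = 3 → [2, 5, 3]. Compare to given [3, 5, 3]: they differ at index 0: given 3, correct 2, so answer: No

No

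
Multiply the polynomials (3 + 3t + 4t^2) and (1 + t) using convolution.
Ascending coefficients: a = [3, 3, 4], b = [1, 1]. c[0] = 3×1 = 3; c[1] = 3×1 + 3×1 = 6; c[2] = 3×1 + 4×1 = 7; c[3] = 4×1 = 4. Result coefficients: [3, 6, 7, 4] → 3 + 6t + 7t^2 + 4t^3

3 + 6t + 7t^2 + 4t^3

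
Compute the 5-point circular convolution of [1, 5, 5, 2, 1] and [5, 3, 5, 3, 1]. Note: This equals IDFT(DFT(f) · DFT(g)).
Either evaluate y[k] = Σ_j f[j]·g[(k-j) mod 5] directly, or use IDFT(DFT(f) · DFT(g)). y[0] = 1×5 + 5×1 + 5×3 + 2×5 + 1×3 = 38; y[1] = 1×3 + 5×5 + 5×1 + 2×3 + 1×5 = 44; y[2] = 1×5 + 5×3 + 5×5 + 2×1 + 1×3 = 50; y[3] = 1×3 + 5×5 + 5×3 + 2×5 + 1×1 = 54; y[4] = 1×1 + 5×3 + 5×5 + 2×3 + 1×5 = 52. Result: [38, 44, 50, 54, 52]

[38, 44, 50, 54, 52]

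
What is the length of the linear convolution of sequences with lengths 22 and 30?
Linear/full convolution length: m + n - 1 = 22 + 30 - 1 = 51

51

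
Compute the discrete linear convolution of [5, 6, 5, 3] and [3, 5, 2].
y[0] = 5×3 = 15; y[1] = 5×5 + 6×3 = 43; y[2] = 5×2 + 6×5 + 5×3 = 55; y[3] = 6×2 + 5×5 + 3×3 = 46; y[4] = 5×2 + 3×5 = 25; y[5] = 3×2 = 6

[15, 43, 55, 46, 25, 6]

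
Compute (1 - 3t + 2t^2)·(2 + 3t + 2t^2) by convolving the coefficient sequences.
Ascending coefficients: a = [1, -3, 2], b = [2, 3, 2]. c[0] = 1×2 = 2; c[1] = 1×3 + -3×2 = -3; c[2] = 1×2 + -3×3 + 2×2 = -3; c[3] = -3×2 + 2×3 = 0; c[4] = 2×2 = 4. Result coefficients: [2, -3, -3, 0, 4] → 2 - 3t - 3t^2 + 4t^4

2 - 3t - 3t^2 + 4t^4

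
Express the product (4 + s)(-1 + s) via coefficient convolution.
Ascending coefficients: a = [4, 1], b = [-1, 1]. c[0] = 4×-1 = -4; c[1] = 4×1 + 1×-1 = 3; c[2] = 1×1 = 1. Result coefficients: [-4, 3, 1] → -4 + 3s + s^2

-4 + 3s + s^2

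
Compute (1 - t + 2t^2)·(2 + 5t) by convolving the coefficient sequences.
Ascending coefficients: a = [1, -1, 2], b = [2, 5]. c[0] = 1×2 = 2; c[1] = 1×5 + -1×2 = 3; c[2] = -1×5 + 2×2 = -1; c[3] = 2×5 = 10. Result coefficients: [2, 3, -1, 10] → 2 + 3t - t^2 + 10t^3

2 + 3t - t^2 + 10t^3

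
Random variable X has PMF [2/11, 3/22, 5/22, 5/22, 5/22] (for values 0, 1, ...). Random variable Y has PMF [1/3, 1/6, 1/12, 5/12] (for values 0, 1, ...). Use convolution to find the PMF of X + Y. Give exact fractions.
P(X+Y=k) = Σ_i P(X=i)·P(Y=k-i) — a convolution of [2/11, 3/22, 5/22, 5/22, 5/22] and [1/3, 1/6, 1/12, 5/12]. P(X+Y=0) = (2/11)×(1/3) = 2/33; P(X+Y=1) = (2/11)×(1/6) + (3/22)×(1/3) = 1/33 + 1/22 = 5/66; P(X+Y=2) = (2/11)×(1/12) + (3/22)×(1/6) + (5/22)×(1/3) = 1/66 + 1/44 + 5/66 = 5/44; P(X+Y=3) = (2/11)×(5/12) + (3/22)×(1/12) + (5/22)×(1/6) + (5/22)×(1/3) = 5/66 + 1/88 + 5/132 + 5/66 = 53/264; P(X+Y=4) = (3/22)×(5/12) + (5/22)×(1/12) + (5/22)×(1/6) + (5/22)×(1/3) = 5/88 + 5/264 + 5/132 + 5/66 = 25/132; P(X+Y=5) = (5/22)×(5/12) + (5/22)×(1/12) + (5/22)×(1/6) = 25/264 + 5/264 + 5/132 = 5/33; P(X+Y=6) = (5/22)×(5/12) + (5/22)×(1/12) = 25/264 + 5/264 = 5/44; P(X+Y=7) = (5/22)×(5/12) = 25/264. PMF: [2/33, 5/66, 5/44, 53/264, 25/132, 5/33, 5/44, 25/264] (sums to 1 ✓)

[2/33, 5/66, 5/44, 53/264, 25/132, 5/33, 5/44, 25/264]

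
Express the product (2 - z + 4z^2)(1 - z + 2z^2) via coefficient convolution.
Ascending coefficients: a = [2, -1, 4], b = [1, -1, 2]. c[0] = 2×1 = 2; c[1] = 2×-1 + -1×1 = -3; c[2] = 2×2 + -1×-1 + 4×1 = 9; c[3] = -1×2 + 4×-1 = -6; c[4] = 4×2 = 8. Result coefficients: [2, -3, 9, -6, 8] → 2 - 3z + 9z^2 - 6z^3 + 8z^4

2 - 3z + 9z^2 - 6z^3 + 8z^4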